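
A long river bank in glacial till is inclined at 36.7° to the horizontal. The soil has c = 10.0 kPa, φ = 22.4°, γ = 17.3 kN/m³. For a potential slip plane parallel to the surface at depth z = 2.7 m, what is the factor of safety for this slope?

FS = 1.00

For an infinite slope with a slip plane parallel to the surface (no pore pressure): FS = [c + γz cos²β tanφ] / [γz sinβ cosβ].
γz = 17.3·2.7 = 46.71 kN/m²
Numerator = 10.0 + 46.71·cos²36.7°·tan22.4° = 10.0 + 46.71·0.6428·0.4122 = 22.376 kPa
Denominator = 46.71·sin36.7°·cos36.7° = 46.71·0.5976·0.8018 = 22.382 kPa
FS = 22.376 / 22.382 = 1.000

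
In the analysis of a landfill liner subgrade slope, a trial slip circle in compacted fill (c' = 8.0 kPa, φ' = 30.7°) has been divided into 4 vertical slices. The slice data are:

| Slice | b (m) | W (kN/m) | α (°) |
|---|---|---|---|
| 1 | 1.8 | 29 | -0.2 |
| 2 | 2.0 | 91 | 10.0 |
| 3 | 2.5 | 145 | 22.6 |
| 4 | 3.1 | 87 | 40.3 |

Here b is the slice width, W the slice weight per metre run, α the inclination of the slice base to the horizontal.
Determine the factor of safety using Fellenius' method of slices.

FS = 2.15

Ordinary method of slices: FS = Σ[c'·Δl_i + (W_i cosα_i)·tanφ'] / Σ W_i sinα_i, with Δl_i = b_i / cosα_i.
Slice 1: Δl = 1.8/cos(-0.2°) = 1.800 m; N'_1 = 29·cos(-0.2°) = 29.0; c'Δl = 14.40; W sinα = -0.1
Slice 2: Δl = 2.0/cos10.0° = 2.031 m; N'_2 = 91·cos10.0° = 89.6; c'Δl = 16.25; W sinα = 15.8
Slice 3: Δl = 2.5/cos22.6° = 2.708 m; N'_3 = 145·cos22.6° = 133.9; c'Δl = 21.66; W sinα = 55.7
Slice 4: Δl = 3.1/cos40.3° = 4.065 m; N'_4 = 87·cos40.3° = 66.4; c'Δl = 32.52; W sinα = 56.3
Σc'Δl = 84.8 kN/m; ΣN' = 318.8 kN/m; ΣW sinα = 127.7 kN/m
Resisting = 84.8 + 318.8·tan30.7° = 84.8 + 189.3 = 274.1 kN/m
FS = 274.1 / 127.7 = 2.147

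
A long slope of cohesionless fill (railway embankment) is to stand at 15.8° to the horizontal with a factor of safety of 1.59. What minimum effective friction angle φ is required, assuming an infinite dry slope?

FS = tanφ/tanβ ⇒ tanφ = FS · tanβ = 1.59 · tan15.8° = 0.4499
φ = arctan(0.4499) = 24.22°

φ = 24.2°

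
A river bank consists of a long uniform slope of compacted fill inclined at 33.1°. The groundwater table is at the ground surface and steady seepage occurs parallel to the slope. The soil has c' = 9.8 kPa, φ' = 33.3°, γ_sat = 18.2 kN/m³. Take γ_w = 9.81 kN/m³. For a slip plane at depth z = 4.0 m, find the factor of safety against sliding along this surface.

With seepage parallel to the slope and the water table at the surface, the effective normal stress on the slip plane uses the buoyant unit weight γ' = γ_sat − γ_w while the driving shear stress uses γ_sat:
FS = [c' + γ' z cos²β tanφ'] / [γ_sat z sinβ cosβ]
γ' = 18.2 − 9.81 = 8.39 kN/m³
Numerator = 9.8 + 8.39·4.0·cos²33.1°·tan33.3° = 9.8 + 8.39·4.0·0.7018·0.6569 = 25.270 kPa
Denominator = 18.2·4.0·sin33.1°·cos33.1° = 18.2·4.0·0.5461·0.8377 = 33.305 kPa
FS = 25.270 / 33.305 = 0.759

FS = 0.76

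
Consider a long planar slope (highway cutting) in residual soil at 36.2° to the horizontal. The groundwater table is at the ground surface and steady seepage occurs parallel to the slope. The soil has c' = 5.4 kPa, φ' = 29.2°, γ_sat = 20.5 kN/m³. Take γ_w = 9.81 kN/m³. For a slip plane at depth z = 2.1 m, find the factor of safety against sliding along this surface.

With seepage parallel to the slope and the water table at the surface, the effective normal stress on the slip plane uses the buoyant unit weight γ' = γ_sat − γ_w while the driving shear stress uses γ_sat:
FS = [c' + γ' z cos²β tanφ'] / [γ_sat z sinβ cosβ]
γ' = 20.5 − 9.81 = 10.69 kN/m³
Numerator = 5.4 + 10.69·2.1·cos²36.2°·tan29.2° = 5.4 + 10.69·2.1·0.6512·0.5589 = 13.570 kPa
Denominator = 20.5·2.1·sin36.2°·cos36.2° = 20.5·2.1·0.5906·0.8070 = 20.517 kPa
FS = 13.570 / 20.517 = 0.661

FS = 0.66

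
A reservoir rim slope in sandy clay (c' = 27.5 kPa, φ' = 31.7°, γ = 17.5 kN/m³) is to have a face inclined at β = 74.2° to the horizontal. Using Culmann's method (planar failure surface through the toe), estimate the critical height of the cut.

Culmann's analysis gives the critical failure plane at α_cr = (β + φ')/2 = (74.2 + 31.7)/2 = 53.0°, and the critical height
H_c = (4c'/γ) · sinβ cosφ' / [1 − cos(β − φ')]
    = (4·27.5/17.5) · sin74.2°·cos31.7° / [1 − cos(42.5°)]
    = 6.286 · 0.9622·0.8508 / [1 − 0.7373]
    = 6.286 · 0.8187 / 0.2627
    = 19.59 m

H_c = 19.59 m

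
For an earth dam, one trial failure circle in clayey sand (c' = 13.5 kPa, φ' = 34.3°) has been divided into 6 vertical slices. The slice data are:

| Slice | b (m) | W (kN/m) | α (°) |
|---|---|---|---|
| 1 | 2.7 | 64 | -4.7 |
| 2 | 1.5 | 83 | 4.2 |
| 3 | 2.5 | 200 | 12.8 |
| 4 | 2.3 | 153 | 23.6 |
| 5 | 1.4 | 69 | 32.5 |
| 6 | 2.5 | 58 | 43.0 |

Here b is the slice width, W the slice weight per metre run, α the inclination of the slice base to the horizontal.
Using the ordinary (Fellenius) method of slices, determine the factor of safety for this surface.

Ordinary method of slices: FS = Σ[c'·Δl_i + (W_i cosα_i)·tanφ'] / Σ W_i sinα_i, with Δl_i = b_i / cosα_i.
Slice 1: Δl = 2.7/cos(-4.7°) = 2.709 m; N'_1 = 64·cos(-4.7°) = 63.8; c'Δl = 36.57; W sinα = -5.2
Slice 2: Δl = 1.5/cos4.2° = 1.504 m; N'_2 = 83·cos4.2° = 82.8; c'Δl = 20.30; W sinα = 6.1
Slice 3: Δl = 2.5/cos12.8° = 2.564 m; N'_3 = 200·cos12.8° = 195.0; c'Δl = 34.61; W sinα = 44.3
Slice 4: Δl = 2.3/cos23.6° = 2.510 m; N'_4 = 153·cos23.6° = 140.2; c'Δl = 33.88; W sinα = 61.3
Slice 5: Δl = 1.4/cos32.5° = 1.660 m; N'_5 = 69·cos32.5° = 58.2; c'Δl = 22.41; W sinα = 37.1
Slice 6: Δl = 2.5/cos43.0° = 3.418 m; N'_6 = 58·cos43.0° = 42.4; c'Δl = 46.15; W sinα = 39.6
Σc'Δl = 193.9 kN/m; ΣN' = 582.4 kN/m; ΣW sinα = 183.0 kN/m
Resisting = 193.9 + 582.4·tan34.3° = 193.9 + 397.3 = 591.2 kN/m
FS = 591.2 / 183.0 = 3.230

FS = 3.23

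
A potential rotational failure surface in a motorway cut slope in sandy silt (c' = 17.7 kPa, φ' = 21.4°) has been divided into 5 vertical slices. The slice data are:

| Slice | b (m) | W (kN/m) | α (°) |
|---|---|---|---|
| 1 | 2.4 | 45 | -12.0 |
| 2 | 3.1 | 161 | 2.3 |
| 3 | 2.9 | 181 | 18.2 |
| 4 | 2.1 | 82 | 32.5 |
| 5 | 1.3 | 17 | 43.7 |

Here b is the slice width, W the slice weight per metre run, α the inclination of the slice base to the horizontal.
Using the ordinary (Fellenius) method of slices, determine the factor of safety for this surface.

Ordinary method of slices: FS = Σ[c'·Δl_i + (W_i cosα_i)·tanφ'] / Σ W_i sinα_i, with Δl_i = b_i / cosα_i.
Slice 1: Δl = 2.4/cos(-12.0°) = 2.454 m; N'_1 = 45·cos(-12.0°) = 44.0; c'Δl = 43.43; W sinα = -9.4
Slice 2: Δl = 3.1/cos2.3° = 3.102 m; N'_2 = 161·cos2.3° = 160.9; c'Δl = 54.91; W sinα = 6.5
Slice 3: Δl = 2.9/cos18.2° = 3.053 m; N'_3 = 181·cos18.2° = 171.9; c'Δl = 54.03; W sinα = 56.5
Slice 4: Δl = 2.1/cos32.5° = 2.490 m; N'_4 = 82·cos32.5° = 69.2; c'Δl = 44.07; W sinα = 44.1
Slice 5: Δl = 1.3/cos43.7° = 1.798 m; N'_5 = 17·cos43.7° = 12.3; c'Δl = 31.83; W sinα = 11.7
Σc'Δl = 228.3 kN/m; ΣN' = 458.3 kN/m; ΣW sinα = 109.4 kN/m
Resisting = 228.3 + 458.3·tan21.4° = 228.3 + 179.6 = 407.9 kN/m
FS = 407.9 / 109.4 = 3.727

FS = 3.73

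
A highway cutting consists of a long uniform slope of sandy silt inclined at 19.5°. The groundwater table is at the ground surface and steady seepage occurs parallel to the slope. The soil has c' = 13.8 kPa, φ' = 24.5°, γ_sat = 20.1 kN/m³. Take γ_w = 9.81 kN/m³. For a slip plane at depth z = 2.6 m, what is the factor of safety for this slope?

FS = 1.50

With seepage parallel to the slope and the water table at the surface, the effective normal stress on the slip plane uses the buoyant unit weight γ' = γ_sat − γ_w while the driving shear stress uses γ_sat:
FS = [c' + γ' z cos²β tanφ'] / [γ_sat z sinβ cosβ]
γ' = 20.1 − 9.81 = 10.29 kN/m³
Numerator = 13.8 + 10.29·2.6·cos²19.5°·tan24.5° = 13.8 + 10.29·2.6·0.8886·0.4557 = 24.634 kPa
Denominator = 20.1·2.6·sin19.5°·cos19.5° = 20.1·2.6·0.3338·0.9426 = 16.444 kPa
FS = 24.634 / 16.444 = 1.498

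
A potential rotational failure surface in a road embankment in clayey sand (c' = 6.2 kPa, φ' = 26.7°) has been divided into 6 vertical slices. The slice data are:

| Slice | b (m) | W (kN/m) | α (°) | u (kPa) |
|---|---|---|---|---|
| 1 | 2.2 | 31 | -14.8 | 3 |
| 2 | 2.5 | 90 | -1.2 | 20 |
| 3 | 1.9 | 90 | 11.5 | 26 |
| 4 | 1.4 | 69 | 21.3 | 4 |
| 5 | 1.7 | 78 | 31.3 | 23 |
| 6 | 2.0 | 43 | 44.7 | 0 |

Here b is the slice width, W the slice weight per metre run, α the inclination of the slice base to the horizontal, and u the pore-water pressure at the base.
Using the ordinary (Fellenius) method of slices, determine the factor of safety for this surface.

Ordinary method of slices: FS = Σ[c'·Δl_i + (W_i cosα_i − u_i·Δl_i)·tanφ'] / Σ W_i sinα_i, with Δl_i = b_i / cosα_i.
Slice 1: Δl = 2.2/cos(-14.8°) = 2.275 m; N'_1 = 31·cos(-14.8°) − 3·2.275 = 23.1; c'Δl = 14.11; W sinα = -7.9
Slice 2: Δl = 2.5/cos(-1.2°) = 2.501 m; N'_2 = 90·cos(-1.2°) − 20·2.501 = 40.0; c'Δl = 15.50; W sinα = -1.9
Slice 3: Δl = 1.9/cos11.5° = 1.939 m; N'_3 = 90·cos11.5° − 26·1.939 = 37.8; c'Δl = 12.02; W sinα = 17.9
Slice 4: Δl = 1.4/cos21.3° = 1.503 m; N'_4 = 69·cos21.3° − 4·1.503 = 58.3; c'Δl = 9.32; W sinα = 25.1
Slice 5: Δl = 1.7/cos31.3° = 1.990 m; N'_5 = 78·cos31.3° − 23·1.990 = 20.9; c'Δl = 12.34; W sinα = 40.5
Slice 6: Δl = 2.0/cos44.7° = 2.814 m; N'_6 = 43·cos44.7° − 0·2.814 = 30.6; c'Δl = 17.45; W sinα = 30.2
Σc'Δl = 80.7 kN/m; ΣN' = 210.6 kN/m; ΣW sinα = 104.0 kN/m
Resisting = 80.7 + 210.6·tan26.7° = 80.7 + 105.9 = 186.7 kN/m
FS = 186.7 / 104.0 = 1.795

FS = 1.80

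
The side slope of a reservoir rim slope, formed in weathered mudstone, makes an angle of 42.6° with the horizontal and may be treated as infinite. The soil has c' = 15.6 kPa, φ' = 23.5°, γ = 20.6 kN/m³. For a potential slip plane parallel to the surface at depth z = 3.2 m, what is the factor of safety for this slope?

For an infinite slope with a slip plane parallel to the surface (no pore pressure): FS = [c' + γz cos²β tanφ'] / [γz sinβ cosβ].
γz = 20.6·3.2 = 65.92 kN/m²
Numerator = 15.6 + 65.92·cos²42.6°·tan23.5° = 15.6 + 65.92·0.5418·0.4348 = 31.131 kPa
Denominator = 65.92·sin42.6°·cos42.6° = 65.92·0.6769·0.7361 = 32.844 kPa
FS = 31.131 / 32.844 = 0.948

FS = 0.95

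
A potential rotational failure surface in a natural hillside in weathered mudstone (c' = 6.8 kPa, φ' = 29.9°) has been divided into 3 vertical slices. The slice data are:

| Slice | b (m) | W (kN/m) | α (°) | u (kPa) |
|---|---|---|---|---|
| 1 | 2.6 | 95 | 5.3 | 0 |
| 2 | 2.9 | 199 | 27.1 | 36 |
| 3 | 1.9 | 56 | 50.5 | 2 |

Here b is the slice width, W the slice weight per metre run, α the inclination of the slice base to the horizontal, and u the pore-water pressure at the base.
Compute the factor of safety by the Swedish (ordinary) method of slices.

Ordinary method of slices: FS = Σ[c'·Δl_i + (W_i cosα_i − u_i·Δl_i)·tanφ'] / Σ W_i sinα_i, with Δl_i = b_i / cosα_i.
Slice 1: Δl = 2.6/cos5.3° = 2.611 m; N'_1 = 95·cos5.3° − 0·2.611 = 94.6; c'Δl = 17.76; W sinα = 8.8
Slice 2: Δl = 2.9/cos27.1° = 3.258 m; N'_2 = 199·cos27.1° − 36·3.258 = 59.9; c'Δl = 22.15; W sinα = 90.7
Slice 3: Δl = 1.9/cos50.5° = 2.987 m; N'_3 = 56·cos50.5° − 2·2.987 = 29.6; c'Δl = 20.31; W sinα = 43.2
Σc'Δl = 60.2 kN/m; ΣN' = 184.1 kN/m; ΣW sinα = 142.6 kN/m
Resisting = 60.2 + 184.1·tan29.9° = 60.2 + 105.9 = 166.1 kN/m
FS = 166.1 / 142.6 = 1.164

FS = 1.16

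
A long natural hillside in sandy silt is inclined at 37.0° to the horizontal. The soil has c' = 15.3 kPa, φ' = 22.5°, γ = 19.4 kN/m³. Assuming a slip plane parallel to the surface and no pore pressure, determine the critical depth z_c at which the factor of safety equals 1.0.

z_c = 3.64 m

Setting FS = 1.00 in FS = [c' + γz cos²β tanφ'] / [γz sinβ cosβ] and solving for z:
z = c' / [γ cosβ (FS·sinβ − cosβ·tanφ')]
  = 15.3 / [19.4·cos37.0°·(1.00·sin37.0° − cos37.0°·tan22.5°)]
  = 15.3 / [19.4·0.7986·(1.00·0.6018 − 0.7986·0.4142)]
  = 15.3 / 4.1989 = 3.644 m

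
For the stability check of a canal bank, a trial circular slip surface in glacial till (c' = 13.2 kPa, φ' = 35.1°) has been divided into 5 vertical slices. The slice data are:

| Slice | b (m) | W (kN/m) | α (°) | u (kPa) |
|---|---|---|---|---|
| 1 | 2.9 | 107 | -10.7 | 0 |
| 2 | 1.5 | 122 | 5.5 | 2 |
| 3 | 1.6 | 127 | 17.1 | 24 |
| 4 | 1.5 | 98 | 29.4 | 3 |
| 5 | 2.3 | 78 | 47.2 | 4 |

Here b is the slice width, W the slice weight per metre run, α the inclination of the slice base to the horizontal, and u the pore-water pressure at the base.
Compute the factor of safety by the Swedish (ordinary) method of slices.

FS = 3.32

Ordinary method of slices: FS = Σ[c'·Δl_i + (W_i cosα_i − u_i·Δl_i)·tanφ'] / Σ W_i sinα_i, with Δl_i = b_i / cosα_i.
Slice 1: Δl = 2.9/cos(-10.7°) = 2.951 m; N'_1 = 107·cos(-10.7°) − 0·2.951 = 105.1; c'Δl = 38.96; W sinα = -19.9
Slice 2: Δl = 1.5/cos5.5° = 1.507 m; N'_2 = 122·cos5.5° − 2·1.507 = 118.4; c'Δl = 19.89; W sinα = 11.7
Slice 3: Δl = 1.6/cos17.1° = 1.674 m; N'_3 = 127·cos17.1° − 24·1.674 = 81.2; c'Δl = 22.10; W sinα = 37.3
Slice 4: Δl = 1.5/cos29.4° = 1.722 m; N'_4 = 98·cos29.4° − 3·1.722 = 80.2; c'Δl = 22.73; W sinα = 48.1
Slice 5: Δl = 2.3/cos47.2° = 3.385 m; N'_5 = 78·cos47.2° − 4·3.385 = 39.5; c'Δl = 44.68; W sinα = 57.2
Σc'Δl = 148.4 kN/m; ΣN' = 424.4 kN/m; ΣW sinα = 134.5 kN/m
Resisting = 148.4 + 424.4·tan35.1° = 148.4 + 298.3 = 446.7 kN/m
FS = 446.7 / 134.5 = 3.321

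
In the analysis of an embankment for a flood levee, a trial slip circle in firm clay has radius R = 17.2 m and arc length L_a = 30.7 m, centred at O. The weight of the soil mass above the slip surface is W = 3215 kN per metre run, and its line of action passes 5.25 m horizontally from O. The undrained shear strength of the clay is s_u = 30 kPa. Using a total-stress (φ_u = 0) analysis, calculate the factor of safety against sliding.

FS = 0.94

Taking moments about the centre O, the resisting moment is provided by the undrained shear strength acting along the arc:
M_R = s_u·L_a·R = 30·30.70·17.2 = 15841.2 kN·m/m
M_D = W·d = 3215·5.25 = 16878.8 kN·m/m
FS = M_R / M_D = 15841.2 / 16878.8 = 0.939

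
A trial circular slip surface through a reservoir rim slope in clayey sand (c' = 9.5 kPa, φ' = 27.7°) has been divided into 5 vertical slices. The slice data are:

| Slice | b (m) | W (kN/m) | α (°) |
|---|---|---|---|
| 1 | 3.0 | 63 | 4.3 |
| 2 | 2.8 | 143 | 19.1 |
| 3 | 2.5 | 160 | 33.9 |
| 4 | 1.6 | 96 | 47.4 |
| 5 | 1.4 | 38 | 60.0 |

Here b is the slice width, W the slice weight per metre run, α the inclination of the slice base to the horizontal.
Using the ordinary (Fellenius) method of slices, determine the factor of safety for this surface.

Ordinary method of slices: FS = Σ[c'·Δl_i + (W_i cosα_i)·tanφ'] / Σ W_i sinα_i, with Δl_i = b_i / cosα_i.
Slice 1: Δl = 3.0/cos4.3° = 3.008 m; N'_1 = 63·cos4.3° = 62.8; c'Δl = 28.58; W sinα = 4.7
Slice 2: Δl = 2.8/cos19.1° = 2.963 m; N'_2 = 143·cos19.1° = 135.1; c'Δl = 28.15; W sinα = 46.8
Slice 3: Δl = 2.5/cos33.9° = 3.012 m; N'_3 = 160·cos33.9° = 132.8; c'Δl = 28.61; W sinα = 89.2
Slice 4: Δl = 1.6/cos47.4° = 2.364 m; N'_4 = 96·cos47.4° = 65.0; c'Δl = 22.46; W sinα = 70.7
Slice 5: Δl = 1.4/cos60.0° = 2.800 m; N'_5 = 38·cos60.0° = 19.0; c'Δl = 26.60; W sinα = 32.9
Σc'Δl = 134.4 kN/m; ΣN' = 414.7 kN/m; ΣW sinα = 244.3 kN/m
Resisting = 134.4 + 414.7·tan27.7° = 134.4 + 217.7 = 352.1 kN/m
FS = 352.1 / 244.3 = 1.441

FS = 1.44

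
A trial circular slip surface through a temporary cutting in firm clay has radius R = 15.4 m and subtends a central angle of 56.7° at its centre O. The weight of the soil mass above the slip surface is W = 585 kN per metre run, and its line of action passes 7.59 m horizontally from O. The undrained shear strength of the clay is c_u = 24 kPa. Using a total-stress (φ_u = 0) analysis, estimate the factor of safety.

FS = 1.27

Taking moments about the centre O, the resisting moment is provided by the undrained shear strength acting along the arc:
Arc length L_a = R·θ = 15.4·(56.7°·π/180) = 15.4·0.9896 = 15.24 m
M_R = c_u·L_a·R = 24·15.24·15.4 = 5632.7 kN·m/m
M_D = W·d = 585·7.59 = 4440.1 kN·m/m
FS = M_R / M_D = 5632.7 / 4440.1 = 1.269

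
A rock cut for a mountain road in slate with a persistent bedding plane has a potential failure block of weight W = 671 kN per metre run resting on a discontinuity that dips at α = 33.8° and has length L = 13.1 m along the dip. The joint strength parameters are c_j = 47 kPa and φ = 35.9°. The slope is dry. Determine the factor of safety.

Resolving the block weight along and normal to the plane and applying the Mohr–Coulomb strength on the joint:
N' = W cosα = 671·cos33.8° = 557.6 kN/m
Driving force T = W sinα = 671·sin33.8° = 373.3 kN/m
Resisting force R = c_j·L + N'·tanφ = 47·13.1 + 557.6·tan35.9° = 615.7 + 403.6 = 1019.3 kN/m
FS = R / T = 1019.3 / 373.3 = 2.731

FS = 2.73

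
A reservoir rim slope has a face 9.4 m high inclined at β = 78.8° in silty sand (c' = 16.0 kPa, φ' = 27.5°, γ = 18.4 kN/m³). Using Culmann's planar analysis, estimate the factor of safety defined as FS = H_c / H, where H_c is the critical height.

H_c = (4c'/γ) · sinβ cosφ' / [1 − cos(β − φ')]
    = (4·16.0/18.4) · sin78.8°·cos27.5° / [1 − cos51.3°]
    = 3.478 · 0.8701 / 0.3748 = 8.08 m
FS = H_c / H = 8.08 / 9.4 = 0.859

FS = 0.86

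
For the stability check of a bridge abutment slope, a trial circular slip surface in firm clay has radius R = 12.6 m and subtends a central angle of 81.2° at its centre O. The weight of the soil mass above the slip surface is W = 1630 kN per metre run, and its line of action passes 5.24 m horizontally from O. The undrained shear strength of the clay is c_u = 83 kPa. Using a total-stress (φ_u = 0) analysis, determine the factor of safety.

Taking moments about the centre O, the resisting moment is provided by the undrained shear strength acting along the arc:
Arc length L_a = R·θ = 12.6·(81.2°·π/180) = 12.6·1.4172 = 17.86 m
M_R = c_u·L_a·R = 83·17.86·12.6 = 18674.7 kN·m/m
M_D = W·d = 1630·5.24 = 8541.2 kN·m/m
FS = M_R / M_D = 18674.7 / 8541.2 = 2.186

FS = 2.19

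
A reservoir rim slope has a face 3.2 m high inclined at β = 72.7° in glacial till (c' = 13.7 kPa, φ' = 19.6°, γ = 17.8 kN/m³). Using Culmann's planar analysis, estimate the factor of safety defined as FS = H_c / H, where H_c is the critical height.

FS = 2.17

H_c = (4c'/γ) · sinβ cosφ' / [1 − cos(β − φ')]
    = (4·13.7/17.8) · sin72.7°·cos19.6° / [1 − cos53.1°]
    = 3.079 · 0.8994 / 0.3996 = 6.93 m
FS = H_c / H = 6.93 / 3.2 = 2.166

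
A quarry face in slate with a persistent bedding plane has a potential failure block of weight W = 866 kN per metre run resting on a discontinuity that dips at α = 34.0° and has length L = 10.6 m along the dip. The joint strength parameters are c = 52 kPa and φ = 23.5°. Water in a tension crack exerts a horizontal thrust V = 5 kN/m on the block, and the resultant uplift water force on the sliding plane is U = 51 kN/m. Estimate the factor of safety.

FS = 1.72

Resolving the block weight along and normal to the plane and applying the Mohr–Coulomb strength on the joint:
N' = W cosα − U − V sinα = 866·cos34.0° − 51 − 5·sin34.0° = 664.2 kN/m
Driving force T = W sinα + V cosα = 866·sin34.0° + 5·cos34.0° = 488.4 kN/m
Resisting force R = c·L + N'·tanφ = 52·10.6 + 664.2·tan23.5° = 551.2 + 288.8 = 840.0 kN/m
FS = R / T = 840.0 / 488.4 = 1.720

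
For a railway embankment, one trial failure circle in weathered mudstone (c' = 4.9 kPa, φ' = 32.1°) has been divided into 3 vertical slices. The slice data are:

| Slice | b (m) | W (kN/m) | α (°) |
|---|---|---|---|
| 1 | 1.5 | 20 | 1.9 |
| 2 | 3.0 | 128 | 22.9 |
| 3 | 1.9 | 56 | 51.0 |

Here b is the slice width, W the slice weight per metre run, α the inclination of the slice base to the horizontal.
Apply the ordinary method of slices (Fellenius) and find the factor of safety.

FS = 1.56

Ordinary method of slices: FS = Σ[c'·Δl_i + (W_i cosα_i)·tanφ'] / Σ W_i sinα_i, with Δl_i = b_i / cosα_i.
Slice 1: Δl = 1.5/cos1.9° = 1.501 m; N'_1 = 20·cos1.9° = 20.0; c'Δl = 7.35; W sinα = 0.7
Slice 2: Δl = 3.0/cos22.9° = 3.257 m; N'_2 = 128·cos22.9° = 117.9; c'Δl = 15.96; W sinα = 49.8
Slice 3: Δl = 1.9/cos51.0° = 3.019 m; N'_3 = 56·cos51.0° = 35.2; c'Δl = 14.79; W sinα = 43.5
Σc'Δl = 38.1 kN/m; ΣN' = 173.1 kN/m; ΣW sinα = 94.0 kN/m
Resisting = 38.1 + 173.1·tan32.1° = 38.1 + 108.6 = 146.7 kN/m
FS = 146.7 / 94.0 = 1.561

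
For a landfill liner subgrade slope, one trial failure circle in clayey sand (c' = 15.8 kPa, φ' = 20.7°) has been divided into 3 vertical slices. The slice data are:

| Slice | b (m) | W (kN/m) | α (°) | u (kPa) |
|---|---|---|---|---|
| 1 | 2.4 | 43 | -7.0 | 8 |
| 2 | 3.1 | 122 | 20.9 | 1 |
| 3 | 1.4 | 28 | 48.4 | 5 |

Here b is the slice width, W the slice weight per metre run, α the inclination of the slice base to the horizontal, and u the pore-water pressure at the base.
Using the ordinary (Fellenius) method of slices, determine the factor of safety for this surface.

Ordinary method of slices: FS = Σ[c'·Δl_i + (W_i cosα_i − u_i·Δl_i)·tanφ'] / Σ W_i sinα_i, with Δl_i = b_i / cosα_i.
Slice 1: Δl = 2.4/cos(-7.0°) = 2.418 m; N'_1 = 43·cos(-7.0°) − 8·2.418 = 23.3; c'Δl = 38.20; W sinα = -5.2
Slice 2: Δl = 3.1/cos20.9° = 3.318 m; N'_2 = 122·cos20.9° − 1·3.318 = 110.7; c'Δl = 52.43; W sinα = 43.5
Slice 3: Δl = 1.4/cos48.4° = 2.109 m; N'_3 = 28·cos48.4° − 5·2.109 = 8.0; c'Δl = 33.32; W sinα = 20.9
Σc'Δl = 124.0 kN/m; ΣN' = 142.0 kN/m; ΣW sinα = 59.2 kN/m
Resisting = 124.0 + 142.0·tan20.7° = 124.0 + 53.7 = 177.6 kN/m
FS = 177.6 / 59.2 = 2.999

FS = 3.00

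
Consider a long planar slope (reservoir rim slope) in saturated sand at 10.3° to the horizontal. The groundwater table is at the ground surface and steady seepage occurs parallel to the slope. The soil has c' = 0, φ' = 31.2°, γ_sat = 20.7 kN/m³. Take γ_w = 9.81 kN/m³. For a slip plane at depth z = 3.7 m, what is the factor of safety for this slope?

FS = 1.75

With seepage parallel to the slope and the water table at the surface, the effective normal stress on the slip plane uses the buoyant unit weight γ' = γ_sat − γ_w while the driving shear stress uses γ_sat:
FS = [c' + γ' z cos²β tanφ'] / [γ_sat z sinβ cosβ]
(For c' = 0 this reduces to FS = (γ'/γ_sat)·tanφ'/tanβ.)
γ' = 20.7 − 9.81 = 10.89 kN/m³
Numerator = 0.0 + 10.89·3.7·cos²10.3°·tan31.2° = 0.0 + 10.89·3.7·0.9680·0.6056 = 23.622 kPa
Denominator = 20.7·3.7·sin10.3°·cos10.3° = 20.7·3.7·0.1788·0.9839 = 13.474 kPa
FS = 23.622 / 13.474 = 1.753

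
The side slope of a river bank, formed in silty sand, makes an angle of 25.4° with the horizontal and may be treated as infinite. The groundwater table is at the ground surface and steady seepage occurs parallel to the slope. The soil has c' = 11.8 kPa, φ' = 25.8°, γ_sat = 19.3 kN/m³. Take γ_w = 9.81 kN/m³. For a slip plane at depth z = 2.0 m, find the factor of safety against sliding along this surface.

With seepage parallel to the slope and the water table at the surface, the effective normal stress on the slip plane uses the buoyant unit weight γ' = γ_sat − γ_w while the driving shear stress uses γ_sat:
FS = [c' + γ' z cos²β tanφ'] / [γ_sat z sinβ cosβ]
γ' = 19.3 − 9.81 = 9.49 kN/m³
Numerator = 11.8 + 9.49·2.0·cos²25.4°·tan25.8° = 11.8 + 9.49·2.0·0.8160·0.4834 = 19.287 kPa
Denominator = 19.3·2.0·sin25.4°·cos25.4° = 19.3·2.0·0.4289·0.9033 = 14.956 kPa
FS = 19.287 / 14.956 = 1.290

FS = 1.29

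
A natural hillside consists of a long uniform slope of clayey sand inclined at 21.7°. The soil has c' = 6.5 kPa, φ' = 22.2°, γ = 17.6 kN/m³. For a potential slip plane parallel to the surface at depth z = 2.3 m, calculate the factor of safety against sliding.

For an infinite slope with a slip plane parallel to the surface (no pore pressure): FS = [c' + γz cos²β tanφ'] / [γz sinβ cosβ].
γz = 17.6·2.3 = 40.48 kN/m²
Numerator = 6.5 + 40.48·cos²21.7°·tan22.2° = 6.5 + 40.48·0.8633·0.4081 = 20.761 kPa
Denominator = 40.48·sin21.7°·cos21.7° = 40.48·0.3697·0.9291 = 13.907 kPa
FS = 20.761 / 13.907 = 1.493

FS = 1.49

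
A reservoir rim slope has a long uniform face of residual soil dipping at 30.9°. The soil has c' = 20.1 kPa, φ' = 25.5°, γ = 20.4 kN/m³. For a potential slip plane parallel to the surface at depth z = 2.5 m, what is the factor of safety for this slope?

For an infinite slope with a slip plane parallel to the surface (no pore pressure): FS = [c' + γz cos²β tanφ'] / [γz sinβ cosβ].
γz = 20.4·2.5 = 51.00 kN/m²
Numerator = 20.1 + 51.00·cos²30.9°·tan25.5° = 20.1 + 51.00·0.7363·0.4770 = 38.010 kPa
Denominator = 51.00·sin30.9°·cos30.9° = 51.00·0.5135·0.8581 = 22.473 kPa
FS = 38.010 / 22.473 = 1.691

FS = 1.69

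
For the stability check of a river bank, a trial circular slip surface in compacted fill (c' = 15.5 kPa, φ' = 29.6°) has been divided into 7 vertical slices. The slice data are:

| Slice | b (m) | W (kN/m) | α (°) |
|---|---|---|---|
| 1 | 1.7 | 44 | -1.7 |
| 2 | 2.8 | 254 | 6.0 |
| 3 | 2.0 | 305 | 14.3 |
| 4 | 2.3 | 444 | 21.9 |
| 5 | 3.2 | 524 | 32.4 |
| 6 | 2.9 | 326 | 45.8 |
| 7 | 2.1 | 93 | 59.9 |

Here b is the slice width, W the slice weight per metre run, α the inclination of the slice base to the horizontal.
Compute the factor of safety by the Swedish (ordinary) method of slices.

FS = 1.52

Ordinary method of slices: FS = Σ[c'·Δl_i + (W_i cosα_i)·tanφ'] / Σ W_i sinα_i, with Δl_i = b_i / cosα_i.
Slice 1: Δl = 1.7/cos(-1.7°) = 1.701 m; N'_1 = 44·cos(-1.7°) = 44.0; c'Δl = 26.36; W sinα = -1.3
Slice 2: Δl = 2.8/cos6.0° = 2.815 m; N'_2 = 254·cos6.0° = 252.6; c'Δl = 43.64; W sinα = 26.6
Slice 3: Δl = 2.0/cos14.3° = 2.064 m; N'_3 = 305·cos14.3° = 295.5; c'Δl = 31.99; W sinα = 75.3
Slice 4: Δl = 2.3/cos21.9° = 2.479 m; N'_4 = 444·cos21.9° = 412.0; c'Δl = 38.42; W sinα = 165.6
Slice 5: Δl = 3.2/cos32.4° = 3.790 m; N'_5 = 524·cos32.4° = 442.4; c'Δl = 58.74; W sinα = 280.8
Slice 6: Δl = 2.9/cos45.8° = 4.160 m; N'_6 = 326·cos45.8° = 227.3; c'Δl = 64.48; W sinα = 233.7
Slice 7: Δl = 2.1/cos59.9° = 4.187 m; N'_7 = 93·cos59.9° = 46.6; c'Δl = 64.90; W sinα = 80.5
Σc'Δl = 328.5 kN/m; ΣN' = 1720.4 kN/m; ΣW sinα = 861.1 kN/m
Resisting = 328.5 + 1720.4·tan29.6° = 328.5 + 977.3 = 1305.9 kN/m
FS = 1305.9 / 861.1 = 1.516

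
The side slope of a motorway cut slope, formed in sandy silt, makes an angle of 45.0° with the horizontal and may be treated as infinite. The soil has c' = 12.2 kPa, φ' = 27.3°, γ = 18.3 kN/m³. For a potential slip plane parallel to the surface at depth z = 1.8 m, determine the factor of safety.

FS = 1.26

For an infinite slope with a slip plane parallel to the surface (no pore pressure): FS = [c' + γz cos²β tanφ'] / [γz sinβ cosβ].
γz = 18.3·1.8 = 32.94 kN/m²
Numerator = 12.2 + 32.94·cos²45.0°·tan27.3° = 12.2 + 32.94·0.5000·0.5161 = 20.701 kPa
Denominator = 32.94·sin45.0°·cos45.0° = 32.94·0.7071·0.7071 = 16.470 kPa
FS = 20.701 / 16.470 = 1.257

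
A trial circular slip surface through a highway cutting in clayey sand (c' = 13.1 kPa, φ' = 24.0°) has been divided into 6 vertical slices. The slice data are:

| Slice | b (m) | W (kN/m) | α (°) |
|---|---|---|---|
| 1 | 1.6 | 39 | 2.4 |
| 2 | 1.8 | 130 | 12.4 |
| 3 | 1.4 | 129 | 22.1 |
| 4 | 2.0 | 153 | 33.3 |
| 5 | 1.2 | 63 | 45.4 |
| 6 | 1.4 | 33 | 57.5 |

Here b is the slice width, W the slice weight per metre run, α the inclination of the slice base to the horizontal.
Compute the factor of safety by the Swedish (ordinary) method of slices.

FS = 1.55

Ordinary method of slices: FS = Σ[c'·Δl_i + (W_i cosα_i)·tanφ'] / Σ W_i sinα_i, with Δl_i = b_i / cosα_i.
Slice 1: Δl = 1.6/cos2.4° = 1.601 m; N'_1 = 39·cos2.4° = 39.0; c'Δl = 20.98; W sinα = 1.6
Slice 2: Δl = 1.8/cos12.4° = 1.843 m; N'_2 = 130·cos12.4° = 127.0; c'Δl = 24.14; W sinα = 27.9
Slice 3: Δl = 1.4/cos22.1° = 1.511 m; N'_3 = 129·cos22.1° = 119.5; c'Δl = 19.79; W sinα = 48.5
Slice 4: Δl = 2.0/cos33.3° = 2.393 m; N'_4 = 153·cos33.3° = 127.9; c'Δl = 31.35; W sinα = 84.0
Slice 5: Δl = 1.2/cos45.4° = 1.709 m; N'_5 = 63·cos45.4° = 44.2; c'Δl = 22.39; W sinα = 44.9
Slice 6: Δl = 1.4/cos57.5° = 2.606 m; N'_6 = 33·cos57.5° = 17.7; c'Δl = 34.13; W sinα = 27.8
Σc'Δl = 152.8 kN/m; ΣN' = 475.3 kN/m; ΣW sinα = 234.8 kN/m
Resisting = 152.8 + 475.3·tan24.0° = 152.8 + 211.6 = 364.4 kN/m
FS = 364.4 / 234.8 = 1.552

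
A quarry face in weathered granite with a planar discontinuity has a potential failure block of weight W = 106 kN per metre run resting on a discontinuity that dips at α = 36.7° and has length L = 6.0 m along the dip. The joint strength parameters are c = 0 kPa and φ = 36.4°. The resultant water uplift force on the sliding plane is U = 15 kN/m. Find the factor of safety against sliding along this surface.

FS = 0.81

Resolving the block weight along and normal to the plane and applying the Mohr–Coulomb strength on the joint:
N' = W cosα − U = 106·cos36.7° − 15 = 70.0 kN/m
Driving force T = W sinα = 106·sin36.7° = 63.3 kN/m
Resisting force R = c·L + N'·tanφ = 0·6.0 + 70.0·tan36.4° = 0.0 + 51.6 = 51.6 kN/m
FS = R / T = 51.6 / 63.3 = 0.815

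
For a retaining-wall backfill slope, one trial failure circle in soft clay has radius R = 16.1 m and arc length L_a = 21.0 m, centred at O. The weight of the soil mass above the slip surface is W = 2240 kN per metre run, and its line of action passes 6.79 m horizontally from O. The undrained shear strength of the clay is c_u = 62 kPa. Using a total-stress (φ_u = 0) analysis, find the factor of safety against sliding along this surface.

Taking moments about the centre O, the resisting moment is provided by the undrained shear strength acting along the arc:
M_R = c_u·L_a·R = 62·21.00·16.1 = 20962.2 kN·m/m
M_D = W·d = 2240·6.79 = 15209.6 kN·m/m
FS = M_R / M_D = 20962.2 / 15209.6 = 1.378

FS = 1.38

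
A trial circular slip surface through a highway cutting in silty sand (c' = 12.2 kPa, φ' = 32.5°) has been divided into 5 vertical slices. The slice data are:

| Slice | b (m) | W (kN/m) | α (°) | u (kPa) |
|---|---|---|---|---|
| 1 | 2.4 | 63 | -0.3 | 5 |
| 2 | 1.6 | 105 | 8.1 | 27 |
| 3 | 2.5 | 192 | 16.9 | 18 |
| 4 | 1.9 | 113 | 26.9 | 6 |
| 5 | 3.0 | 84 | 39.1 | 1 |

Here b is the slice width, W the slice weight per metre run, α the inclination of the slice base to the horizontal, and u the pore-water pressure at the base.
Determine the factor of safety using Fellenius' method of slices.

FS = 2.33

Ordinary method of slices: FS = Σ[c'·Δl_i + (W_i cosα_i − u_i·Δl_i)·tanφ'] / Σ W_i sinα_i, with Δl_i = b_i / cosα_i.
Slice 1: Δl = 2.4/cos(-0.3°) = 2.400 m; N'_1 = 63·cos(-0.3°) − 5·2.400 = 51.0; c'Δl = 29.28; W sinα = -0.3
Slice 2: Δl = 1.6/cos8.1° = 1.616 m; N'_2 = 105·cos8.1° − 27·1.616 = 60.3; c'Δl = 19.72; W sinα = 14.8
Slice 3: Δl = 2.5/cos16.9° = 2.613 m; N'_3 = 192·cos16.9° − 18·2.613 = 136.7; c'Δl = 31.88; W sinα = 55.8
Slice 4: Δl = 1.9/cos26.9° = 2.131 m; N'_4 = 113·cos26.9° − 6·2.131 = 88.0; c'Δl = 25.99; W sinα = 51.1
Slice 5: Δl = 3.0/cos39.1° = 3.866 m; N'_5 = 84·cos39.1° − 1·3.866 = 61.3; c'Δl = 47.16; W sinα = 53.0
Σc'Δl = 154.0 kN/m; ΣN' = 397.3 kN/m; ΣW sinα = 174.4 kN/m
Resisting = 154.0 + 397.3·tan32.5° = 154.0 + 253.1 = 407.1 kN/m
FS = 407.1 / 174.4 = 2.335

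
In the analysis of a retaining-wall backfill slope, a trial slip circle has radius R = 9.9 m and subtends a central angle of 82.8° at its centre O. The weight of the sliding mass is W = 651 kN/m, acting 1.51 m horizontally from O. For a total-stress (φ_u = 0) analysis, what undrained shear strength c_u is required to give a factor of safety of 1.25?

c_u = 8.7 kPa

FS = c_u·L_a·R / (W·d), so c_u = FS·W·d / (L_a·R).
Arc length L_a = R·θ = 9.9·(82.8°·π/180) = 9.9·1.4451 = 14.31 m
c_u = 1.25·651·1.51 / (14.31·9.9) = 1228.8 / 141.64 = 8.68 kPa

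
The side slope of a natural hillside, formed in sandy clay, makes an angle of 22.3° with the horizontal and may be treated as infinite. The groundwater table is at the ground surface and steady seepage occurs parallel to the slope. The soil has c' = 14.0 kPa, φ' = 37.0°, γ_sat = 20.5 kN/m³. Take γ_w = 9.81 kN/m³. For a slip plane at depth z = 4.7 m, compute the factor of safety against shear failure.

FS = 1.37

With seepage parallel to the slope and the water table at the surface, the effective normal stress on the slip plane uses the buoyant unit weight γ' = γ_sat − γ_w while the driving shear stress uses γ_sat:
FS = [c' + γ' z cos²β tanφ'] / [γ_sat z sinβ cosβ]
γ' = 20.5 − 9.81 = 10.69 kN/m³
Numerator = 14.0 + 10.69·4.7·cos²22.3°·tan37.0° = 14.0 + 10.69·4.7·0.8560·0.7536 = 46.409 kPa
Denominator = 20.5·4.7·sin22.3°·cos22.3° = 20.5·4.7·0.3795·0.9252 = 33.826 kPa
FS = 46.409 / 33.826 = 1.372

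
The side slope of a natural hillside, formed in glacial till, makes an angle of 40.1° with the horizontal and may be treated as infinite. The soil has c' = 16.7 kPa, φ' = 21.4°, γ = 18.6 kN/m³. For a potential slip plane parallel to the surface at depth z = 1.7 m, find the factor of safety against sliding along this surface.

For an infinite slope with a slip plane parallel to the surface (no pore pressure): FS = [c' + γz cos²β tanφ'] / [γz sinβ cosβ].
γz = 18.6·1.7 = 31.62 kN/m²
Numerator = 16.7 + 31.62·cos²40.1°·tan21.4° = 16.7 + 31.62·0.5851·0.3919 = 23.950 kPa
Denominator = 31.62·sin40.1°·cos40.1° = 31.62·0.6441·0.7649 = 15.579 kPa
FS = 23.950 / 15.579 = 1.537

FS = 1.54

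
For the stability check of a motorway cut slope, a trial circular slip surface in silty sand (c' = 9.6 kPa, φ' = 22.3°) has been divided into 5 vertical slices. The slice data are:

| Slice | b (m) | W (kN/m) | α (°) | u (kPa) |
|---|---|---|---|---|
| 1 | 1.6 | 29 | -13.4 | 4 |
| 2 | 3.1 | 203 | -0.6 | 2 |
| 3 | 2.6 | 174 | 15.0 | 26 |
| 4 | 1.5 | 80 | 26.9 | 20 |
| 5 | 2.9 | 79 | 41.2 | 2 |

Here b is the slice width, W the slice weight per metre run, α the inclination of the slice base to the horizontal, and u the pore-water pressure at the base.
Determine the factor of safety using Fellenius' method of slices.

Ordinary method of slices: FS = Σ[c'·Δl_i + (W_i cosα_i − u_i·Δl_i)·tanφ'] / Σ W_i sinα_i, with Δl_i = b_i / cosα_i.
Slice 1: Δl = 1.6/cos(-13.4°) = 1.645 m; N'_1 = 29·cos(-13.4°) − 4·1.645 = 21.6; c'Δl = 15.79; W sinα = -6.7
Slice 2: Δl = 3.1/cos(-0.6°) = 3.100 m; N'_2 = 203·cos(-0.6°) − 2·3.100 = 196.8; c'Δl = 29.76; W sinα = -2.1
Slice 3: Δl = 2.6/cos15.0° = 2.692 m; N'_3 = 174·cos15.0° − 26·2.692 = 98.1; c'Δl = 25.84; W sinα = 45.0
Slice 4: Δl = 1.5/cos26.9° = 1.682 m; N'_4 = 80·cos26.9° − 20·1.682 = 37.7; c'Δl = 16.15; W sinα = 36.2
Slice 5: Δl = 2.9/cos41.2° = 3.854 m; N'_5 = 79·cos41.2° − 2·3.854 = 51.7; c'Δl = 37.00; W sinα = 52.0
Σc'Δl = 124.5 kN/m; ΣN' = 405.9 kN/m; ΣW sinα = 124.4 kN/m
Resisting = 124.5 + 405.9·tan22.3° = 124.5 + 166.5 = 291.0 kN/m
FS = 291.0 / 124.4 = 2.339

FS = 2.34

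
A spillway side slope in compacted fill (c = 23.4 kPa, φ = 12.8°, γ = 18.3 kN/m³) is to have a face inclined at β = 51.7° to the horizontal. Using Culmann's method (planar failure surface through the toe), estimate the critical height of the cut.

Culmann's analysis gives the critical failure plane at α_cr = (β + φ)/2 = (51.7 + 12.8)/2 = 32.2°, and the critical height
H_c = (4c/γ) · sinβ cosφ / [1 − cos(β − φ)]
    = (4·23.4/18.3) · sin51.7°·cos12.8° / [1 − cos(38.9°)]
    = 5.115 · 0.7848·0.9751 / [1 − 0.7782]
    = 5.115 · 0.7653 / 0.2218
    = 17.65 m

H_c = 17.65 m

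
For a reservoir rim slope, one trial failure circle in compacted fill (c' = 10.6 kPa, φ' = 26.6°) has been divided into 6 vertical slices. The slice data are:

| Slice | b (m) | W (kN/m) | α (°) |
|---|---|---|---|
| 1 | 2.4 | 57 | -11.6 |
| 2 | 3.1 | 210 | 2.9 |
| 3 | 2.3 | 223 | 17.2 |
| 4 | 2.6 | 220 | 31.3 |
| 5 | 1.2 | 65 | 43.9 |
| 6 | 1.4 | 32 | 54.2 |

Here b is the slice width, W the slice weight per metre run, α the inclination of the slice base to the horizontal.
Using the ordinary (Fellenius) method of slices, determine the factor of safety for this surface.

Ordinary method of slices: FS = Σ[c'·Δl_i + (W_i cosα_i)·tanφ'] / Σ W_i sinα_i, with Δl_i = b_i / cosα_i.
Slice 1: Δl = 2.4/cos(-11.6°) = 2.450 m; N'_1 = 57·cos(-11.6°) = 55.8; c'Δl = 25.97; W sinα = -11.5
Slice 2: Δl = 3.1/cos2.9° = 3.104 m; N'_2 = 210·cos2.9° = 209.7; c'Δl = 32.90; W sinα = 10.6
Slice 3: Δl = 2.3/cos17.2° = 2.408 m; N'_3 = 223·cos17.2° = 213.0; c'Δl = 25.52; W sinα = 65.9
Slice 4: Δl = 2.6/cos31.3° = 3.043 m; N'_4 = 220·cos31.3° = 188.0; c'Δl = 32.25; W sinα = 114.3
Slice 5: Δl = 1.2/cos43.9° = 1.665 m; N'_5 = 65·cos43.9° = 46.8; c'Δl = 17.65; W sinα = 45.1
Slice 6: Δl = 1.4/cos54.2° = 2.393 m; N'_6 = 32·cos54.2° = 18.7; c'Δl = 25.37; W sinα = 26.0
Σc'Δl = 159.7 kN/m; ΣN' = 732.1 kN/m; ΣW sinα = 250.4 kN/m
Resisting = 159.7 + 732.1·tan26.6° = 159.7 + 366.6 = 526.3 kN/m
FS = 526.3 / 250.4 = 2.102

FS = 2.10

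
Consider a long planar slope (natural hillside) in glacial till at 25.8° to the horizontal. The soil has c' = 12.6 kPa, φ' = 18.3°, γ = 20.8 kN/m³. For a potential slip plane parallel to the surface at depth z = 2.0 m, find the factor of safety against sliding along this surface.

For an infinite slope with a slip plane parallel to the surface (no pore pressure): FS = [c' + γz cos²β tanφ'] / [γz sinβ cosβ].
γz = 20.8·2.0 = 41.60 kN/m²
Numerator = 12.6 + 41.60·cos²25.8°·tan18.3° = 12.6 + 41.60·0.8106·0.3307 = 23.752 kPa
Denominator = 41.60·sin25.8°·cos25.8° = 41.60·0.4352·0.9003 = 16.301 kPa
FS = 23.752 / 16.301 = 1.457

FS = 1.46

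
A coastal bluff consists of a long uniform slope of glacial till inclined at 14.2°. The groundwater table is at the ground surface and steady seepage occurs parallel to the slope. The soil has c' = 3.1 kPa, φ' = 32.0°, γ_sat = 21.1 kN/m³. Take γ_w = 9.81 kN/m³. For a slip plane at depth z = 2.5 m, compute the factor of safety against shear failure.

FS = 1.57

With seepage parallel to the slope and the water table at the surface, the effective normal stress on the slip plane uses the buoyant unit weight γ' = γ_sat − γ_w while the driving shear stress uses γ_sat:
FS = [c' + γ' z cos²β tanφ'] / [γ_sat z sinβ cosβ]
γ' = 21.1 − 9.81 = 11.29 kN/m³
Numerator = 3.1 + 11.29·2.5·cos²14.2°·tan32.0° = 3.1 + 11.29·2.5·0.9398·0.6249 = 19.676 kPa
Denominator = 21.1·2.5·sin14.2°·cos14.2° = 21.1·2.5·0.2453·0.9694 = 12.545 kPa
FS = 19.676 / 12.545 = 1.568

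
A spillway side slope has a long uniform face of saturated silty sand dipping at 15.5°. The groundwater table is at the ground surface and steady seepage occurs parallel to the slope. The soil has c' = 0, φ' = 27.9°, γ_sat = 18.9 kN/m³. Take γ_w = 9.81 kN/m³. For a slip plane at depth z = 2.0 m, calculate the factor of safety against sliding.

FS = 0.92

With seepage parallel to the slope and the water table at the surface, the effective normal stress on the slip plane uses the buoyant unit weight γ' = γ_sat − γ_w while the driving shear stress uses γ_sat:
FS = [c' + γ' z cos²β tanφ'] / [γ_sat z sinβ cosβ]
(For c' = 0 this reduces to FS = (γ'/γ_sat)·tanφ'/tanβ.)
γ' = 18.9 − 9.81 = 9.09 kN/m³
Numerator = 0.0 + 9.09·2.0·cos²15.5°·tan27.9° = 0.0 + 9.09·2.0·0.9286·0.5295 = 8.938 kPa
Denominator = 18.9·2.0·sin15.5°·cos15.5° = 18.9·2.0·0.2672·0.9636 = 9.734 kPa
FS = 8.938 / 9.734 = 0.918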